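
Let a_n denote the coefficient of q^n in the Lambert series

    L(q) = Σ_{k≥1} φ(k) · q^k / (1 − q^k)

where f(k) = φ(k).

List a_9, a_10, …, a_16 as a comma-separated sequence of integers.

[q^9] φ(1)=1,φ(3)=2,φ(9)=6 ⇒ 9
[q^10] φ(10)=4,φ(5)=4,φ(2)=1,φ(1)=1 ⇒ 10
[q^11] φ(11)=10,φ(1)=1 ⇒ 11
d|12:{1,2,3,4,6,12}  Σφ=1+1+2+2+2+4=12
[q^13] φ(13)=12,φ(1)=1 ⇒ 13
n=14: 14·1 7·2 2·7 1·14  φ→[6+6+1+1]=14
n=15: 1·15 3·5 5·3 15·1  φ→[1+2+4+8]=15
q^16  k|16↦φ(k): 16:8 8:4 4:2 2:1 1:1  a_16=16

9, 10, 11, 12, 13, 14, 15, 16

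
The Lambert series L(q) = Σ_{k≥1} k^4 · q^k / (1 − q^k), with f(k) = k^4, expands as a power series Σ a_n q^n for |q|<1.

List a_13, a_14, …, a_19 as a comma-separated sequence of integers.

q^13  k|13↦f(k): 1:1 13:28561  a_13=28562
q^14  k|14↦f(k): 1:1 2:16 7:2401 14:38416  a_14=40834
q^15  k|15↦f(k): 1:1 3:81 5:625 15:50625  a_15=51332
[q^16] f(16)=65536,f(8)=4096,f(4)=256,f(2)=16,f(1)=1 ⇒ 69905
d|17:{17,1}  Σf=83521+1=83522
q^18  k|18↦f(k): 1:1 2:16 3:81 6:1296 9:6561 18:104976  a_18=112931
q^19  k|19↦f(k): 1:1 19:130321  a_19=130322

28562, 40834, 51332, 69905, 83522, 112931, 130322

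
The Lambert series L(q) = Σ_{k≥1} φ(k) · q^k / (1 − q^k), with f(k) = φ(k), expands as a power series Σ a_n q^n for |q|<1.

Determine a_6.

q^6  k|6↦φ(k): 1:1 2:1 3:2 6:2  a_6=6

a_6 = 6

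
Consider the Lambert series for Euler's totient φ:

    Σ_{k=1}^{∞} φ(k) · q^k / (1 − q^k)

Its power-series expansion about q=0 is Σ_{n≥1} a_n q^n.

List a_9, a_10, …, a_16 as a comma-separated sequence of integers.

[q^9] φ(9)=6,φ(3)=2,φ(1)=1 ⇒ 9
[q^10] φ(1)=1,φ(2)=1,φ(5)=4,φ(10)=4 ⇒ 10
n=11: 11·1 1·11  φ→[10+1]=11
d|12:{12,6,4,3,2,1}  Σφ=4+2+2+2+1+1=12
q^13  k|13↦φ(k): 1:1 13:12  a_13=13
d|14:{1,2,7,14}  Σφ=1+1+6+6=14
[q^15] φ(1)=1,φ(3)=2,φ(5)=4,φ(15)=8 ⇒ 15
q^16  k|16↦φ(k): 1:1 2:1 4:2 8:4 16:8  a_16=16

9, 10, 11, 12, 13, 14, 15, 16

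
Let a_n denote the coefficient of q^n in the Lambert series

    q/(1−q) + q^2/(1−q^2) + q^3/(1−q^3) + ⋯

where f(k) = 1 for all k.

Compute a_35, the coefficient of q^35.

d|35:{35,7,5,1}  Σf=1+1+1+1=4

a_35 = 4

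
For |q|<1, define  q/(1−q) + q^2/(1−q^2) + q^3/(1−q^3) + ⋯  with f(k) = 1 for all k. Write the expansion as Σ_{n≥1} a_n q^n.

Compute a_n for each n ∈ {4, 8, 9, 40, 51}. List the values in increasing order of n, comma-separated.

3, 4, 3, 8, 4

[q^4] f(1)=1,f(2)=1,f(4)=1 ⇒ 3
[q^8] f(1)=1,f(2)=1,f(4)=1,f(8)=1 ⇒ 4
d|9:{1,3,9}  Σf=1+1+1=3
n=40: 1·40 2·20 4·10 5·8 8·5 10·4 20·2 40·1  f→[1+1+1+1+1+1+1+1]=8
q^51  k|51↦f(k): 1:1 3:1 17:1 51:1  a_51=4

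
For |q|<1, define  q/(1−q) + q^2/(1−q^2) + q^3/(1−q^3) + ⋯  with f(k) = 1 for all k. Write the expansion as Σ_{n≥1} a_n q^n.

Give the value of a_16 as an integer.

a_16 = 5

n=16: 16·1 8·2 4·4 2·8 1·16  f→[1+1+1+1+1]=5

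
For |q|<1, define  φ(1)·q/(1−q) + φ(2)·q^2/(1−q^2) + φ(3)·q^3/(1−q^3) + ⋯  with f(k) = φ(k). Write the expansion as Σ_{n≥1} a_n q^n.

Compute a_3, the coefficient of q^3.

n=3: 3·1 1·3  φ→[2+1]=3

a_3 = 3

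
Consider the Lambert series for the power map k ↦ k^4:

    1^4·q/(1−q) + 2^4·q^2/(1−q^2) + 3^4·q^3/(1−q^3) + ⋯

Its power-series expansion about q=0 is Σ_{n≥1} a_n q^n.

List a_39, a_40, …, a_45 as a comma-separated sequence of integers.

2342084, 2734994, 2825762, 3348388, 3418802, 3997266, 4158518

[q^39] f(39)=2313441,f(13)=28561,f(3)=81,f(1)=1 ⇒ 2342084
[q^40] f(40)=2560000,f(20)=160000,f(10)=10000,f(8)=4096,f(5)=625,f(4)=256,f(2)=16,f(1)=1 ⇒ 2734994
d|41:{41,1}  Σf=2825761+1=2825762
q^42  k|42↦f(k): 1:1 2:16 3:81 6:1296 7:2401 14:38416 21:194481 42:3111696  a_42=3348388
n=43: 43·1 1·43  f→[3418801+1]=3418802
[q^44] f(44)=3748096,f(22)=234256,f(11)=14641,f(4)=256,f(2)=16,f(1)=1 ⇒ 3997266
q^45  k|45↦f(k): 1:1 3:81 5:625 9:6561 15:50625 45:4100625  a_45=4158518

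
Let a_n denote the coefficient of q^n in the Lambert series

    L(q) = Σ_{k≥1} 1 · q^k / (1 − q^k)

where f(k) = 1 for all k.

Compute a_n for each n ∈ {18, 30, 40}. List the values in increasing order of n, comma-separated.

6, 8, 8

n=18: 1·18 2·9 3·6 6·3 9·2 18·1  f→[1+1+1+1+1+1]=6
[q^30] f(30)=1,f(15)=1,f(10)=1,f(6)=1,f(5)=1,f(3)=1,f(2)=1,f(1)=1 ⇒ 8
q^40  k|40↦f(k): 1:1 2:1 4:1 5:1 8:1 10:1 20:1 40:1  a_40=8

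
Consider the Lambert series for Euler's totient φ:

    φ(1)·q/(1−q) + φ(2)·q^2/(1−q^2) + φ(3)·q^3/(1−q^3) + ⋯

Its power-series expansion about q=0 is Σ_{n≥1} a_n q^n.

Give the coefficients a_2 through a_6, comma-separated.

q^2  k|2↦φ(k): 1:1 2:1  a_2=2
q^3  k|3↦φ(k): 3:2 1:1  a_3=3
d|4:{1,2,4}  Σφ=1+1+2=4
q^5  k|5↦φ(k): 1:1 5:4  a_5=5
d|6:{1,2,3,6}  Σφ=1+1+2+2=6

2, 3, 4, 5, 6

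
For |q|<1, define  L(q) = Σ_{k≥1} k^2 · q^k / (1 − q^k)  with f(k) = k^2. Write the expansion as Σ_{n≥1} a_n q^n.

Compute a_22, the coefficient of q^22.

q^22  k|22↦f(k): 22:484 11:121 2:4 1:1  a_22=610

a_22 = 610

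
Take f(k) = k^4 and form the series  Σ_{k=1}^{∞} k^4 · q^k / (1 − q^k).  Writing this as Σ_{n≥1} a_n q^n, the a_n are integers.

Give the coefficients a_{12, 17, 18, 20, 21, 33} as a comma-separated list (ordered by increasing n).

22386, 83522, 112931, 170898, 196964, 1200644

[q^12] f(12)=20736,f(6)=1296,f(4)=256,f(3)=81,f(2)=16,f(1)=1 ⇒ 22386
d|17:{17,1}  Σf=83521+1=83522
[q^18] f(18)=104976,f(9)=6561,f(6)=1296,f(3)=81,f(2)=16,f(1)=1 ⇒ 112931
n=20: 1·20 2·10 4·5 5·4 10·2 20·1  f→[1+16+256+625+10000+160000]=170898
d|21:{1,3,7,21}  Σf=1+81+2401+194481=196964
q^33  k|33↦f(k): 33:1185921 11:14641 3:81 1:1  a_33=1200644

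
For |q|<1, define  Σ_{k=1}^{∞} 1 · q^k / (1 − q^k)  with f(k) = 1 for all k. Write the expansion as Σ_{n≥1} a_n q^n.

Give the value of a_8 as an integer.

q^8  k|8↦f(k): 1:1 2:1 4:1 8:1  a_8=4

a_8 = 4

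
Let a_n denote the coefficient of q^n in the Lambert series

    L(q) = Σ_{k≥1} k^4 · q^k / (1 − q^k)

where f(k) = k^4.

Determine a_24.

a_24 = 358258

[q^24] f(24)=331776,f(12)=20736,f(8)=4096,f(6)=1296,f(4)=256,f(3)=81,f(2)=16,f(1)=1 ⇒ 358258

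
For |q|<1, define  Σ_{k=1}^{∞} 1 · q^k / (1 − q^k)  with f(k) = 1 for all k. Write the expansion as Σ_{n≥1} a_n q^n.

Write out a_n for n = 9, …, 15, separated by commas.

[q^9] f(9)=1,f(3)=1,f(1)=1 ⇒ 3
d|10:{10,5,2,1}  Σf=1+1+1+1=4
q^11  k|11↦f(k): 11:1 1:1  a_11=2
[q^12] f(12)=1,f(6)=1,f(4)=1,f(3)=1,f(2)=1,f(1)=1 ⇒ 6
d|13:{13,1}  Σf=1+1=2
n=14: 14·1 7·2 2·7 1·14  f→[1+1+1+1]=4
q^15  k|15↦f(k): 1:1 3:1 5:1 15:1  a_15=4

3, 4, 2, 6, 2, 4, 4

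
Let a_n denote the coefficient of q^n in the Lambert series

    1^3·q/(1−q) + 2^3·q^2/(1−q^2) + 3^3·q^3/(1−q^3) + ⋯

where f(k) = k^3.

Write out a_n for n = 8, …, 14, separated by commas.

n=8: 1·8 2·4 4·2 8·1  f→[1+8+64+512]=585
n=9: 9·1 3·3 1·9  f→[729+27+1]=757
d|10:{1,2,5,10}  Σf=1+8+125+1000=1134
d|11:{11,1}  Σf=1331+1=1332
n=12: 12·1 6·2 4·3 3·4 2·6 1·12  f→[1728+216+64+27+8+1]=2044
q^13  k|13↦f(k): 13:2197 1:1  a_13=2198
d|14:{14,7,2,1}  Σf=2744+343+8+1=3096

585, 757, 1134, 1332, 2044, 2198, 3096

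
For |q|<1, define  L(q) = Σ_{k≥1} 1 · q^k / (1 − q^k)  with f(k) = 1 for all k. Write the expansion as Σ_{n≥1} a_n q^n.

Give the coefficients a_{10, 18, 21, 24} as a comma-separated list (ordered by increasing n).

4, 6, 4, 8

q^10  k|10↦f(k): 1:1 2:1 5:1 10:1  a_10=4
q^18  k|18↦f(k): 1:1 2:1 3:1 6:1 9:1 18:1  a_18=6
n=21: 1·21 3·7 7·3 21·1  f→[1+1+1+1]=4
q^24  k|24↦f(k): 1:1 2:1 3:1 4:1 6:1 8:1 12:1 24:1  a_24=8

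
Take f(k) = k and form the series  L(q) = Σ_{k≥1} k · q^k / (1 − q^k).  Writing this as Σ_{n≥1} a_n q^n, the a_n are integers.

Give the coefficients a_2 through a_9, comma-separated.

3, 4, 7, 6, 12, 8, 15, 13

q^2  k|2↦f(k): 1:1 2:2  a_2=3
[q^3] f(1)=1,f(3)=3 ⇒ 4
n=4: 4·1 2·2 1·4  f→[4+2+1]=7
d|5:{5,1}  Σf=5+1=6
q^6  k|6↦f(k): 1:1 2:2 3:3 6:6  a_6=12
n=7: 7·1 1·7  f→[7+1]=8
n=8: 1·8 2·4 4·2 8·1  f→[1+2+4+8]=15
[q^9] f(9)=9,f(3)=3,f(1)=1 ⇒ 13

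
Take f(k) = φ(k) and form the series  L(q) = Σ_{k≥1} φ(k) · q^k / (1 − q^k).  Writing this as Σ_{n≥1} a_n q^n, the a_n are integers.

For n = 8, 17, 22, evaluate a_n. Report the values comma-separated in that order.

n=8: 8·1 4·2 2·4 1·8  φ→[4+2+1+1]=8
q^17  k|17↦φ(k): 17:16 1:1  a_17=17
d|22:{22,11,2,1}  Σφ=10+10+1+1=22

8, 17, 22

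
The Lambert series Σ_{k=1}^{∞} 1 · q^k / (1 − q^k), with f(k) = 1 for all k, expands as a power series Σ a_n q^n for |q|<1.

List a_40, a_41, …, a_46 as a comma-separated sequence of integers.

8, 2, 8, 2, 6, 6, 4

q^40  k|40↦f(k): 40:1 20:1 10:1 8:1 5:1 4:1 2:1 1:1  a_40=8
q^41  k|41↦f(k): 1:1 41:1  a_41=2
d|42:{42,21,14,7,6,3,2,1}  Σf=1+1+1+1+1+1+1+1=8
[q^43] f(43)=1,f(1)=1 ⇒ 2
d|44:{1,2,4,11,22,44}  Σf=1+1+1+1+1+1=6
n=45: 45·1 15·3 9·5 5·9 3·15 1·45  f→[1+1+1+1+1+1]=6
d|46:{46,23,2,1}  Σf=1+1+1+1=4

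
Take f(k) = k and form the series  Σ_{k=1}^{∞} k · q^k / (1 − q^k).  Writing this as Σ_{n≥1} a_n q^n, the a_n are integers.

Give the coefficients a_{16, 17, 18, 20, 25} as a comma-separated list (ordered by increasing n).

31, 18, 39, 42, 31

[q^16] f(16)=16,f(8)=8,f(4)=4,f(2)=2,f(1)=1 ⇒ 31
d|17:{1,17}  Σf=1+17=18
[q^18] f(1)=1,f(2)=2,f(3)=3,f(6)=6,f(9)=9,f(18)=18 ⇒ 39
d|20:{1,2,4,5,10,20}  Σf=1+2+4+5+10+20=42
d|25:{1,5,25}  Σf=1+5+25=31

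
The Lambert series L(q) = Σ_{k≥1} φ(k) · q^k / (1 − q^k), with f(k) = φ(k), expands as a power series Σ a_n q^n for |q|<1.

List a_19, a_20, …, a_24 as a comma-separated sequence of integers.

[q^19] φ(19)=18,φ(1)=1 ⇒ 19
n=20: 20·1 10·2 5·4 4·5 2·10 1·20  φ→[8+4+4+2+1+1]=20
d|21:{1,3,7,21}  Σφ=1+2+6+12=21
n=22: 1·22 2·11 11·2 22·1  φ→[1+1+10+10]=22
n=23: 23·1 1·23  φ→[22+1]=23
[q^24] φ(24)=8,φ(12)=4,φ(8)=4,φ(6)=2,φ(4)=2,φ(3)=2,φ(2)=1,φ(1)=1 ⇒ 24

19, 20, 21, 22, 23, 24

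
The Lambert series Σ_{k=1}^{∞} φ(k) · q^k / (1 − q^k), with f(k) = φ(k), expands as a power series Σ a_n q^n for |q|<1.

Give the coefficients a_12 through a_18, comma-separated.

n=12: 1·12 2·6 3·4 4·3 6·2 12·1  φ→[1+1+2+2+2+4]=12
d|13:{1,13}  Σφ=1+12=13
q^14  k|14↦φ(k): 14:6 7:6 2:1 1:1  a_14=14
n=15: 15·1 5·3 3·5 1·15  φ→[8+4+2+1]=15
d|16:{1,2,4,8,16}  Σφ=1+1+2+4+8=16
d|17:{17,1}  Σφ=16+1=17
[q^18] φ(1)=1,φ(2)=1,φ(3)=2,φ(6)=2,φ(9)=6,φ(18)=6 ⇒ 18

12, 13, 14, 15, 16, 17, 18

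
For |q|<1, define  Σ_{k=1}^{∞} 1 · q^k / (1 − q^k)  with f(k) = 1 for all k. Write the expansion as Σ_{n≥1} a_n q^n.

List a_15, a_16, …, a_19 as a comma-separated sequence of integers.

4, 5, 2, 6, 2

d|15:{15,5,3,1}  Σf=1+1+1+1=4
n=16: 1·16 2·8 4·4 8·2 16·1  f→[1+1+1+1+1]=5
[q^17] f(1)=1,f(17)=1 ⇒ 2
d|18:{1,2,3,6,9,18}  Σf=1+1+1+1+1+1=6
n=19: 1·19 19·1  f→[1+1]=2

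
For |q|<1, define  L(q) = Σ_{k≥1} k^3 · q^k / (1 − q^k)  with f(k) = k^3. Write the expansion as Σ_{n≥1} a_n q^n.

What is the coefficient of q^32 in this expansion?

a_32 = 37449

[q^32] f(1)=1,f(2)=8,f(4)=64,f(8)=512,f(16)=4096,f(32)=32768 ⇒ 37449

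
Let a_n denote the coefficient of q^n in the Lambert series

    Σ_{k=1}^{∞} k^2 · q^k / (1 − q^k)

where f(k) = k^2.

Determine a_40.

q^40  k|40↦f(k): 1:1 2:4 4:16 5:25 8:64 10:100 20:400 40:1600  a_40=2210

a_40 = 2210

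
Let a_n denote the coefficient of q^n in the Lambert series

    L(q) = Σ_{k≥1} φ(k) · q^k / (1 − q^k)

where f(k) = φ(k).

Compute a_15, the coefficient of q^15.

[q^15] φ(1)=1,φ(3)=2,φ(5)=4,φ(15)=8 ⇒ 15

a_15 = 15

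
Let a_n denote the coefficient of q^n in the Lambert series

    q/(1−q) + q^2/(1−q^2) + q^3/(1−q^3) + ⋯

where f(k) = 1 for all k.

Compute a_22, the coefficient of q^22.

[q^22] f(22)=1,f(11)=1,f(2)=1,f(1)=1 ⇒ 4

a_22 = 4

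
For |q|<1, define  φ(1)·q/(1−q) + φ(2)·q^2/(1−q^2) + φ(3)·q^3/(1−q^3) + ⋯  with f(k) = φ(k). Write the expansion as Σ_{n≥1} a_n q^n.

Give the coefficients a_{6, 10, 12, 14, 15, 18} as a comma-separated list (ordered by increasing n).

q^6  k|6↦φ(k): 1:1 2:1 3:2 6:2  a_6=6
d|10:{10,5,2,1}  Σφ=4+4+1+1=10
q^12  k|12↦φ(k): 1:1 2:1 3:2 4:2 6:2 12:4  a_12=12
[q^14] φ(14)=6,φ(7)=6,φ(2)=1,φ(1)=1 ⇒ 14
n=15: 15·1 5·3 3·5 1·15  φ→[8+4+2+1]=15
d|18:{1,2,3,6,9,18}  Σφ=1+1+2+2+6+6=18

6, 10, 12, 14, 15, 18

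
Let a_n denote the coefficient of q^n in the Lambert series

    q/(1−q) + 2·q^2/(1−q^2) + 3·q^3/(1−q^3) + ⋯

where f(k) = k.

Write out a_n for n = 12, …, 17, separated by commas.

28, 14, 24, 24, 31, 18

[q^12] f(12)=12,f(6)=6,f(4)=4,f(3)=3,f(2)=2,f(1)=1 ⇒ 28
n=13: 1·13 13·1  f→[1+13]=14
q^14  k|14↦f(k): 14:14 7:7 2:2 1:1  a_14=24
d|15:{1,3,5,15}  Σf=1+3+5+15=24
q^16  k|16↦f(k): 1:1 2:2 4:4 8:8 16:16  a_16=31
n=17: 1·17 17·1  f→[1+17]=18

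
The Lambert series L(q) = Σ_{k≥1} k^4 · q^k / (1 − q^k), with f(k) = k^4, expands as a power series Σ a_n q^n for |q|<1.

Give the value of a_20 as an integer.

[q^20] f(20)=160000,f(10)=10000,f(5)=625,f(4)=256,f(2)=16,f(1)=1 ⇒ 170898

a_20 = 170898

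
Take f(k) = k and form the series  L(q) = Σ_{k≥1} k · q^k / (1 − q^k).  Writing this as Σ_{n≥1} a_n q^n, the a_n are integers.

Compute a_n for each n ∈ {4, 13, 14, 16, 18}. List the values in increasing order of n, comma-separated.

7, 14, 24, 31, 39

d|4:{1,2,4}  Σf=1+2+4=7
q^13  k|13↦f(k): 1:1 13:13  a_13=14
d|14:{1,2,7,14}  Σf=1+2+7+14=24
[q^16] f(1)=1,f(2)=2,f(4)=4,f(8)=8,f(16)=16 ⇒ 31
[q^18] f(1)=1,f(2)=2,f(3)=3,f(6)=6,f(9)=9,f(18)=18 ⇒ 39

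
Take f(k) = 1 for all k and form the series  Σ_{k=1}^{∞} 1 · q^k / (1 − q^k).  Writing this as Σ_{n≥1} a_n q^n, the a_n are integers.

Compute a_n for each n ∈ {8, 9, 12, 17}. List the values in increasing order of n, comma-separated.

[q^8] f(8)=1,f(4)=1,f(2)=1,f(1)=1 ⇒ 4
q^9  k|9↦f(k): 9:1 3:1 1:1  a_9=3
q^12  k|12↦f(k): 1:1 2:1 3:1 4:1 6:1 12:1  a_12=6
[q^17] f(1)=1,f(17)=1 ⇒ 2

4, 3, 6, 2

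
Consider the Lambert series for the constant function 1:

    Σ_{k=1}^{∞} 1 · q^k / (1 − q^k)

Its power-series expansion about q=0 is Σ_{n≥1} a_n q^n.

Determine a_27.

a_27 = 4

n=27: 1·27 3·9 9·3 27·1  f→[1+1+1+1]=4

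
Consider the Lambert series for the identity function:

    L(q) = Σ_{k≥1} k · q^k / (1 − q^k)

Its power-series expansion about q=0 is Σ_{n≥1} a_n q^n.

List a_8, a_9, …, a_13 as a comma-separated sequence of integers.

n=8: 1·8 2·4 4·2 8·1  f→[1+2+4+8]=15
n=9: 1·9 3·3 9·1  f→[1+3+9]=13
q^10  k|10↦f(k): 10:10 5:5 2:2 1:1  a_10=18
q^11  k|11↦f(k): 11:11 1:1  a_11=12
n=12: 1·12 2·6 3·4 4·3 6·2 12·1  f→[1+2+3+4+6+12]=28
q^13  k|13↦f(k): 13:13 1:1  a_13=14

15, 13, 18, 12, 28, 14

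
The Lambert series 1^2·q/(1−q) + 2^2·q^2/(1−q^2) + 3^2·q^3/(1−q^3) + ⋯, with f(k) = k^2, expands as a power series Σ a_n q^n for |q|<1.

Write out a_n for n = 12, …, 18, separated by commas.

210, 170, 250, 260, 341, 290, 455

d|12:{12,6,4,3,2,1}  Σf=144+36+16+9+4+1=210
[q^13] f(13)=169,f(1)=1 ⇒ 170
n=14: 14·1 7·2 2·7 1·14  f→[196+49+4+1]=250
q^15  k|15↦f(k): 1:1 3:9 5:25 15:225  a_15=260
d|16:{16,8,4,2,1}  Σf=256+64+16+4+1=341
[q^17] f(17)=289,f(1)=1 ⇒ 290
d|18:{1,2,3,6,9,18}  Σf=1+4+9+36+81+324=455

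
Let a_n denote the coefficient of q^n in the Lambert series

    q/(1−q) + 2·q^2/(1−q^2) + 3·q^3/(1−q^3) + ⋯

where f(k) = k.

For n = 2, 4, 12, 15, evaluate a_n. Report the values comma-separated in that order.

3, 7, 28, 24

n=2: 2·1 1·2  f→[2+1]=3
[q^4] f(1)=1,f(2)=2,f(4)=4 ⇒ 7
n=12: 12·1 6·2 4·3 3·4 2·6 1·12  f→[12+6+4+3+2+1]=28
[q^15] f(15)=15,f(5)=5,f(3)=3,f(1)=1 ⇒ 24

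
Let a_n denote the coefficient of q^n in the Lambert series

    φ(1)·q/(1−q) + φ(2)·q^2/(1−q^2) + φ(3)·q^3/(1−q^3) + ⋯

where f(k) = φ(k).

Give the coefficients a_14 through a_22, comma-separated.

n=14: 1·14 2·7 7·2 14·1  φ→[1+1+6+6]=14
q^15  k|15↦φ(k): 1:1 3:2 5:4 15:8  a_15=15
[q^16] φ(1)=1,φ(2)=1,φ(4)=2,φ(8)=4,φ(16)=8 ⇒ 16
n=17: 1·17 17·1  φ→[1+16]=17
d|18:{18,9,6,3,2,1}  Σφ=6+6+2+2+1+1=18
[q^19] φ(1)=1,φ(19)=18 ⇒ 19
[q^20] φ(20)=8,φ(10)=4,φ(5)=4,φ(4)=2,φ(2)=1,φ(1)=1 ⇒ 20
[q^21] φ(21)=12,φ(7)=6,φ(3)=2,φ(1)=1 ⇒ 21
[q^22] φ(1)=1,φ(2)=1,φ(11)=10,φ(22)=10 ⇒ 22

14, 15, 16, 17, 18, 19, 20, 21, 22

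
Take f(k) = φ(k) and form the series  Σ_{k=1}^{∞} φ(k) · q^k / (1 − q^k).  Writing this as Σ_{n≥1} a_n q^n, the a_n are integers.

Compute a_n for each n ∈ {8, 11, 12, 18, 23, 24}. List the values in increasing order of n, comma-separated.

d|8:{1,2,4,8}  Σφ=1+1+2+4=8
[q^11] φ(1)=1,φ(11)=10 ⇒ 11
n=12: 12·1 6·2 4·3 3·4 2·6 1·12  φ→[4+2+2+2+1+1]=12
n=18: 1·18 2·9 3·6 6·3 9·2 18·1  φ→[1+1+2+2+6+6]=18
n=23: 23·1 1·23  φ→[22+1]=23
n=24: 24·1 12·2 8·3 6·4 4·6 3·8 2·12 1·24  φ→[8+4+4+2+2+2+1+1]=24

8, 11, 12, 18, 23, 24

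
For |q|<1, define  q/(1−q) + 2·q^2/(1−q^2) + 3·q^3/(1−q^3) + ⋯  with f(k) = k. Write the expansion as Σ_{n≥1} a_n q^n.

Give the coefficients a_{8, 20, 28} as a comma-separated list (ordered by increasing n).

15, 42, 56

n=8: 1·8 2·4 4·2 8·1  f→[1+2+4+8]=15
n=20: 1·20 2·10 4·5 5·4 10·2 20·1  f→[1+2+4+5+10+20]=42
n=28: 28·1 14·2 7·4 4·7 2·14 1·28  f→[28+14+7+4+2+1]=56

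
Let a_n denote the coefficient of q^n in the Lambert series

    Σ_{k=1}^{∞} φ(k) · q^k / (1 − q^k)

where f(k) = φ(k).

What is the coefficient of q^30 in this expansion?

[q^30] φ(30)=8,φ(15)=8,φ(10)=4,φ(6)=2,φ(5)=4,φ(3)=2,φ(2)=1,φ(1)=1 ⇒ 30

a_30 = 30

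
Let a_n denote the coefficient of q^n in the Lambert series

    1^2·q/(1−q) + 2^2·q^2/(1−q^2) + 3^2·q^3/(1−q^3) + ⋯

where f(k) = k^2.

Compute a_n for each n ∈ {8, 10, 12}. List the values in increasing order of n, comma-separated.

85, 130, 210

[q^8] f(8)=64,f(4)=16,f(2)=4,f(1)=1 ⇒ 85
d|10:{10,5,2,1}  Σf=100+25+4+1=130
[q^12] f(1)=1,f(2)=4,f(3)=9,f(4)=16,f(6)=36,f(12)=144 ⇒ 210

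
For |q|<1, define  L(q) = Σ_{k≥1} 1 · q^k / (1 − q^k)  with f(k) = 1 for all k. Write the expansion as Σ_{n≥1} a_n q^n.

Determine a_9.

a_9 = 3

[q^9] f(9)=1,f(3)=1,f(1)=1 ⇒ 3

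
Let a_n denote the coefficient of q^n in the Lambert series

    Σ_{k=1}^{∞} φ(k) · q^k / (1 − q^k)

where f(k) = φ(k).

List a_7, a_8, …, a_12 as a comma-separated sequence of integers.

[q^7] φ(7)=6,φ(1)=1 ⇒ 7
n=8: 1·8 2·4 4·2 8·1  φ→[1+1+2+4]=8
d|9:{1,3,9}  Σφ=1+2+6=9
d|10:{10,5,2,1}  Σφ=4+4+1+1=10
n=11: 11·1 1·11  φ→[10+1]=11
n=12: 12·1 6·2 4·3 3·4 2·6 1·12  φ→[4+2+2+2+1+1]=12

7, 8, 9, 10, 11, 12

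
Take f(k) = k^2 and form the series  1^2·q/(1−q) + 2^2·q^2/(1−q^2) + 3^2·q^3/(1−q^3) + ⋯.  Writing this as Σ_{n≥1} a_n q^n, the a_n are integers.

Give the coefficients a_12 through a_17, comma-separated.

d|12:{1,2,3,4,6,12}  Σf=1+4+9+16+36+144=210
n=13: 1·13 13·1  f→[1+169]=170
q^14  k|14↦f(k): 1:1 2:4 7:49 14:196  a_14=250
[q^15] f(1)=1,f(3)=9,f(5)=25,f(15)=225 ⇒ 260
d|16:{16,8,4,2,1}  Σf=256+64+16+4+1=341
[q^17] f(1)=1,f(17)=289 ⇒ 290

210, 170, 250, 260, 341, 290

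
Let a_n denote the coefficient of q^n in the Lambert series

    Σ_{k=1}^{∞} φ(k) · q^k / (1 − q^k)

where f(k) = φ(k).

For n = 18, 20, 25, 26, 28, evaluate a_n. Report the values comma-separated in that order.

[q^18] φ(1)=1,φ(2)=1,φ(3)=2,φ(6)=2,φ(9)=6,φ(18)=6 ⇒ 18
d|20:{1,2,4,5,10,20}  Σφ=1+1+2+4+4+8=20
n=25: 25·1 5·5 1·25  φ→[20+4+1]=25
d|26:{26,13,2,1}  Σφ=12+12+1+1=26
n=28: 28·1 14·2 7·4 4·7 2·14 1·28  φ→[12+6+6+2+1+1]=28

18, 20, 25, 26, 28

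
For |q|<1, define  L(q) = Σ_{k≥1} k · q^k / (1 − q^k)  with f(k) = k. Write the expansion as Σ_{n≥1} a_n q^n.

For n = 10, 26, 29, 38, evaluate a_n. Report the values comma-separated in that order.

n=10: 10·1 5·2 2·5 1·10  f→[10+5+2+1]=18
q^26  k|26↦f(k): 1:1 2:2 13:13 26:26  a_26=42
[q^29] f(29)=29,f(1)=1 ⇒ 30
n=38: 1·38 2·19 19·2 38·1  f→[1+2+19+38]=60

18, 42, 30, 60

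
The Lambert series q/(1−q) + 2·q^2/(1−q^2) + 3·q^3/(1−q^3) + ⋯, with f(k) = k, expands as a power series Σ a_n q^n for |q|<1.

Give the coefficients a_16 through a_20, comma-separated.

31, 18, 39, 20, 42

d|16:{1,2,4,8,16}  Σf=1+2+4+8+16=31
q^17  k|17↦f(k): 1:1 17:17  a_17=18
n=18: 18·1 9·2 6·3 3·6 2·9 1·18  f→[18+9+6+3+2+1]=39
n=19: 19·1 1·19  f→[19+1]=20
q^20  k|20↦f(k): 1:1 2:2 4:4 5:5 10:10 20:20  a_20=42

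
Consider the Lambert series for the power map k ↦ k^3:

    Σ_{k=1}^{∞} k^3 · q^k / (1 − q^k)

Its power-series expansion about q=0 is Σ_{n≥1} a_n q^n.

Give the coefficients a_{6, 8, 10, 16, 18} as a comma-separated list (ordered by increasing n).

252, 585, 1134, 4681, 6813

[q^6] f(1)=1,f(2)=8,f(3)=27,f(6)=216 ⇒ 252
q^8  k|8↦f(k): 1:1 2:8 4:64 8:512  a_8=585
[q^10] f(1)=1,f(2)=8,f(5)=125,f(10)=1000 ⇒ 1134
n=16: 16·1 8·2 4·4 2·8 1·16  f→[4096+512+64+8+1]=4681
n=18: 1·18 2·9 3·6 6·3 9·2 18·1  f→[1+8+27+216+729+5832]=6813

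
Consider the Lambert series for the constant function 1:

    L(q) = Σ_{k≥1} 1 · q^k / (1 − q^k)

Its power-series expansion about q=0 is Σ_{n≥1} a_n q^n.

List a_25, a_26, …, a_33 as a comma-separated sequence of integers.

3, 4, 4, 6, 2, 8, 2, 6, 4

q^25  k|25↦f(k): 1:1 5:1 25:1  a_25=3
q^26  k|26↦f(k): 1:1 2:1 13:1 26:1  a_26=4
d|27:{27,9,3,1}  Σf=1+1+1+1=4
d|28:{1,2,4,7,14,28}  Σf=1+1+1+1+1+1=6
n=29: 29·1 1·29  f→[1+1]=2
d|30:{1,2,3,5,6,10,15,30}  Σf=1+1+1+1+1+1+1+1=8
n=31: 1·31 31·1  f→[1+1]=2
q^32  k|32↦f(k): 1:1 2:1 4:1 8:1 16:1 32:1  a_32=6
[q^33] f(33)=1,f(11)=1,f(3)=1,f(1)=1 ⇒ 4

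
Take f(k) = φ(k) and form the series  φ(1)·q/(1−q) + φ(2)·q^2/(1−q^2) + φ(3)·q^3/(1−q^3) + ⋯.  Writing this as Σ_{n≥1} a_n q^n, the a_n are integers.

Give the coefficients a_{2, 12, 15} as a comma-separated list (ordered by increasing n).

d|2:{2,1}  Σφ=1+1=2
n=12: 1·12 2·6 3·4 4·3 6·2 12·1  φ→[1+1+2+2+2+4]=12
n=15: 15·1 5·3 3·5 1·15  φ→[8+4+2+1]=15

2, 12, 15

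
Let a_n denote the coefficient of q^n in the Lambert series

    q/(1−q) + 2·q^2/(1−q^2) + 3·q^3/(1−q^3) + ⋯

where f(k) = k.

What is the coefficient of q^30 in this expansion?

a_30 = 72

[q^30] f(30)=30,f(15)=15,f(10)=10,f(6)=6,f(5)=5,f(3)=3,f(2)=2,f(1)=1 ⇒ 72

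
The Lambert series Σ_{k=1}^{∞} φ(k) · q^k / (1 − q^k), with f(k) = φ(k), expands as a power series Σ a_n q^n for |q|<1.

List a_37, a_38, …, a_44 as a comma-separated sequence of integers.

n=37: 1·37 37·1  φ→[1+36]=37
[q^38] φ(38)=18,φ(19)=18,φ(2)=1,φ(1)=1 ⇒ 38
n=39: 39·1 13·3 3·13 1·39  φ→[24+12+2+1]=39
[q^40] φ(40)=16,φ(20)=8,φ(10)=4,φ(8)=4,φ(5)=4,φ(4)=2,φ(2)=1,φ(1)=1 ⇒ 40
d|41:{41,1}  Σφ=40+1=41
d|42:{1,2,3,6,7,14,21,42}  Σφ=1+1+2+2+6+6+12+12=42
[q^43] φ(43)=42,φ(1)=1 ⇒ 43
d|44:{1,2,4,11,22,44}  Σφ=1+1+2+10+10+20=44

37, 38, 39, 40, 41, 42, 43, 44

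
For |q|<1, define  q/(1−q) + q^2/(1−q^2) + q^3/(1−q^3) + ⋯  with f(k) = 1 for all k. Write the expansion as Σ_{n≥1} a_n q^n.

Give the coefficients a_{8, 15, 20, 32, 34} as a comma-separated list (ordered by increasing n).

4, 4, 6, 6, 4

d|8:{1,2,4,8}  Σf=1+1+1+1=4
q^15  k|15↦f(k): 1:1 3:1 5:1 15:1  a_15=4
[q^20] f(20)=1,f(10)=1,f(5)=1,f(4)=1,f(2)=1,f(1)=1 ⇒ 6
n=32: 32·1 16·2 8·4 4·8 2·16 1·32  f→[1+1+1+1+1+1]=6
d|34:{34,17,2,1}  Σf=1+1+1+1=4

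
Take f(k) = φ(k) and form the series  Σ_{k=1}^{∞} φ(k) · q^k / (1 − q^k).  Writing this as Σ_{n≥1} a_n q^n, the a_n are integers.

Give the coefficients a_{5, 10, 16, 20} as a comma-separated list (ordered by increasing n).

q^5  k|5↦φ(k): 5:4 1:1  a_5=5
n=10: 10·1 5·2 2·5 1·10  φ→[4+4+1+1]=10
d|16:{1,2,4,8,16}  Σφ=1+1+2+4+8=16
q^20  k|20↦φ(k): 1:1 2:1 4:2 5:4 10:4 20:8  a_20=20

5, 10, 16, 20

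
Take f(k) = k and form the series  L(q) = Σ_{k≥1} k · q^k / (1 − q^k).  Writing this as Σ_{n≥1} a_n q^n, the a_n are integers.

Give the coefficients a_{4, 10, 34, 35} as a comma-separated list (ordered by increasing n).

d|4:{1,2,4}  Σf=1+2+4=7
q^10  k|10↦f(k): 1:1 2:2 5:5 10:10  a_10=18
q^34  k|34↦f(k): 1:1 2:2 17:17 34:34  a_34=54
[q^35] f(35)=35,f(7)=7,f(5)=5,f(1)=1 ⇒ 48

7, 18, 54, 48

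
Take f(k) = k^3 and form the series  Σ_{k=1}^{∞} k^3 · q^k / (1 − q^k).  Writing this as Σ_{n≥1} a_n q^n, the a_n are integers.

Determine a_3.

a_3 = 28

n=3: 3·1 1·3  f→[27+1]=28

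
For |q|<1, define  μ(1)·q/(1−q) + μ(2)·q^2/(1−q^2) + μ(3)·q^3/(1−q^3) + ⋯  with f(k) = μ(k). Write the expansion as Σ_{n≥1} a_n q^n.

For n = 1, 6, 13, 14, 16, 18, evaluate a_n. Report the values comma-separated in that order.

1, 0, 0, 0, 0, 0

d|1:{1}  Σμ=1=1
d|6:{1,2,3,6}  Σμ=1+(-1)+(-1)+1=0
n=13: 13·1 1·13  μ→[(-1)+1]=0
n=14: 1·14 2·7 7·2 14·1  μ→[1+(-1)+(-1)+1]=0
[q^16] μ(1)=1,μ(2)=-1,μ(4)=0,μ(8)=0,μ(16)=0 ⇒ 0
[q^18] μ(1)=1,μ(2)=-1,μ(3)=-1,μ(6)=1,μ(9)=0,μ(18)=0 ⇒ 0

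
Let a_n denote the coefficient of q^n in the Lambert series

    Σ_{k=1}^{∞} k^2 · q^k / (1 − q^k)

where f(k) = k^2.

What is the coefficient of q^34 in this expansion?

n=34: 34·1 17·2 2·17 1·34  f→[1156+289+4+1]=1450

a_34 = 1450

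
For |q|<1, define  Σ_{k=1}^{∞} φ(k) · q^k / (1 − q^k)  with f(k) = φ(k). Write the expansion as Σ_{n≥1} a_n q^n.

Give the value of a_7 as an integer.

q^7  k|7↦φ(k): 1:1 7:6  a_7=7

a_7 = 7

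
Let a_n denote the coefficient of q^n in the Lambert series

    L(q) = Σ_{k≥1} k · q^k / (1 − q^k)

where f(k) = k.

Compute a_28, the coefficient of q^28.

a_28 = 56

q^28  k|28↦f(k): 28:28 14:14 7:7 4:4 2:2 1:1  a_28=56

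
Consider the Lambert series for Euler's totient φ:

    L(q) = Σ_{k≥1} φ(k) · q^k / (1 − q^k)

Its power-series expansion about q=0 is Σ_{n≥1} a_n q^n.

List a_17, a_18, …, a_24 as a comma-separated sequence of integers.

q^17  k|17↦φ(k): 1:1 17:16  a_17=17
n=18: 1·18 2·9 3·6 6·3 9·2 18·1  φ→[1+1+2+2+6+6]=18
[q^19] φ(1)=1,φ(19)=18 ⇒ 19
n=20: 20·1 10·2 5·4 4·5 2·10 1·20  φ→[8+4+4+2+1+1]=20
n=21: 1·21 3·7 7·3 21·1  φ→[1+2+6+12]=21
[q^22] φ(22)=10,φ(11)=10,φ(2)=1,φ(1)=1 ⇒ 22
[q^23] φ(23)=22,φ(1)=1 ⇒ 23
d|24:{24,12,8,6,4,3,2,1}  Σφ=8+4+4+2+2+2+1+1=24

17, 18, 19, 20, 21, 22, 23, 24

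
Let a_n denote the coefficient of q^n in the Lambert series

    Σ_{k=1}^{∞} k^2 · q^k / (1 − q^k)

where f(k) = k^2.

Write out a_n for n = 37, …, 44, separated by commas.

[q^37] f(37)=1369,f(1)=1 ⇒ 1370
q^38  k|38↦f(k): 1:1 2:4 19:361 38:1444  a_38=1810
q^39  k|39↦f(k): 39:1521 13:169 3:9 1:1  a_39=1700
[q^40] f(40)=1600,f(20)=400,f(10)=100,f(8)=64,f(5)=25,f(4)=16,f(2)=4,f(1)=1 ⇒ 2210
[q^41] f(41)=1681,f(1)=1 ⇒ 1682
q^42  k|42↦f(k): 1:1 2:4 3:9 6:36 7:49 14:196 21:441 42:1764  a_42=2500
d|43:{43,1}  Σf=1849+1=1850
q^44  k|44↦f(k): 1:1 2:4 4:16 11:121 22:484 44:1936  a_44=2562

1370, 1810, 1700, 2210, 1682, 2500, 1850, 2562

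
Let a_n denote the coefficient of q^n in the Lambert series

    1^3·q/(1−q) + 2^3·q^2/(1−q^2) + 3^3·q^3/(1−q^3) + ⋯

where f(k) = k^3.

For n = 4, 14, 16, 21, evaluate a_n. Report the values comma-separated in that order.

[q^4] f(1)=1,f(2)=8,f(4)=64 ⇒ 73
q^14  k|14↦f(k): 1:1 2:8 7:343 14:2744  a_14=3096
n=16: 1·16 2·8 4·4 8·2 16·1  f→[1+8+64+512+4096]=4681
n=21: 1·21 3·7 7·3 21·1  f→[1+27+343+9261]=9632

73, 3096, 4681, 9632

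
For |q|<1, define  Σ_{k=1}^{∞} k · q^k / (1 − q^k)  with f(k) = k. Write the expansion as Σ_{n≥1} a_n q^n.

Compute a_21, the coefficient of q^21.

d|21:{21,7,3,1}  Σf=21+7+3+1=32

a_21 = 32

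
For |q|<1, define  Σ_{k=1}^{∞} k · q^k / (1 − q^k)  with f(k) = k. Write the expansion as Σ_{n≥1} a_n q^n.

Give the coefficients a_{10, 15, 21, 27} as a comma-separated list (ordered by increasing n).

18, 24, 32, 40

q^10  k|10↦f(k): 1:1 2:2 5:5 10:10  a_10=18
q^15  k|15↦f(k): 1:1 3:3 5:5 15:15  a_15=24
d|21:{1,3,7,21}  Σf=1+3+7+21=32
d|27:{27,9,3,1}  Σf=27+9+3+1=40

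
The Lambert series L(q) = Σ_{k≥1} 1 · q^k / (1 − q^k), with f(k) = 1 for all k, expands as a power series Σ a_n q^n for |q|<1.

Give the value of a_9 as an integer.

a_9 = 3

d|9:{9,3,1}  Σf=1+1+1=3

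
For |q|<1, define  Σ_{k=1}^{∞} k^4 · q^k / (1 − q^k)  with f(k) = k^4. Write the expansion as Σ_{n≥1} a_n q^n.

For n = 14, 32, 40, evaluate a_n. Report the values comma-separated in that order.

[q^14] f(14)=38416,f(7)=2401,f(2)=16,f(1)=1 ⇒ 40834
q^32  k|32↦f(k): 1:1 2:16 4:256 8:4096 16:65536 32:1048576  a_32=1118481
q^40  k|40↦f(k): 1:1 2:16 4:256 5:625 8:4096 10:10000 20:160000 40:2560000  a_40=2734994

40834, 1118481, 2734994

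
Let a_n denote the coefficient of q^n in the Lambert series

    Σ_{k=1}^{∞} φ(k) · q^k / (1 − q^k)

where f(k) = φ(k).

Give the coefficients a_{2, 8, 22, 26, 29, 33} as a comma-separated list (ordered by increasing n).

d|2:{2,1}  Σφ=1+1=2
d|8:{8,4,2,1}  Σφ=4+2+1+1=8
q^22  k|22↦φ(k): 1:1 2:1 11:10 22:10  a_22=22
d|26:{1,2,13,26}  Σφ=1+1+12+12=26
d|29:{29,1}  Σφ=28+1=29
d|33:{1,3,11,33}  Σφ=1+2+10+20=33

2, 8, 22, 26, 29, 33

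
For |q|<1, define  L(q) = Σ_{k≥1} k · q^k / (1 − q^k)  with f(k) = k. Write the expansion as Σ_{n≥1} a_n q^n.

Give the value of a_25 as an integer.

n=25: 25·1 5·5 1·25  f→[25+5+1]=31

a_25 = 31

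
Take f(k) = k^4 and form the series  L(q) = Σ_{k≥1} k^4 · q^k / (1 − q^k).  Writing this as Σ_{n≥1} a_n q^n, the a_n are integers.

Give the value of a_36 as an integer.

a_36 = 1813539

q^36  k|36↦f(k): 1:1 2:16 3:81 4:256 6:1296 9:6561 12:20736 18:104976 36:1679616  a_36=1813539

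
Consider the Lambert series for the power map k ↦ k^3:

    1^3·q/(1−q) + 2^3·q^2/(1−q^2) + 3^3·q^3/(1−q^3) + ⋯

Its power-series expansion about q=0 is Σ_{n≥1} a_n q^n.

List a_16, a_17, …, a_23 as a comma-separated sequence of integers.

4681, 4914, 6813, 6860, 9198, 9632, 11988, 12168

[q^16] f(16)=4096,f(8)=512,f(4)=64,f(2)=8,f(1)=1 ⇒ 4681
d|17:{1,17}  Σf=1+4913=4914
[q^18] f(18)=5832,f(9)=729,f(6)=216,f(3)=27,f(2)=8,f(1)=1 ⇒ 6813
[q^19] f(1)=1,f(19)=6859 ⇒ 6860
n=20: 20·1 10·2 5·4 4·5 2·10 1·20  f→[8000+1000+125+64+8+1]=9198
[q^21] f(1)=1,f(3)=27,f(7)=343,f(21)=9261 ⇒ 9632
n=22: 22·1 11·2 2·11 1·22  f→[10648+1331+8+1]=11988
q^23  k|23↦f(k): 1:1 23:12167  a_23=12168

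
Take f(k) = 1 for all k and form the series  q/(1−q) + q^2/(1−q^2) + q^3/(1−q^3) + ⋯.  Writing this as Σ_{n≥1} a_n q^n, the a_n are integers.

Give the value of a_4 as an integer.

a_4 = 3

n=4: 4·1 2·2 1·4  f→[1+1+1]=3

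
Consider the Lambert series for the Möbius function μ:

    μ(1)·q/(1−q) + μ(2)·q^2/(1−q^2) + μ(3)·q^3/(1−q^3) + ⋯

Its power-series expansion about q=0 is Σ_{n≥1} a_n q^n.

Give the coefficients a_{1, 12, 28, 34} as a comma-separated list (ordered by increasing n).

1, 0, 0, 0

[q^1] μ(1)=1 ⇒ 1
q^12  k|12↦μ(k): 12:0 6:1 4:0 3:-1 2:-1 1:1  a_12=0
n=28: 1·28 2·14 4·7 7·4 14·2 28·1  μ→[1+(-1)+0+(-1)+1+0]=0
[q^34] μ(34)=1,μ(17)=-1,μ(2)=-1,μ(1)=1 ⇒ 0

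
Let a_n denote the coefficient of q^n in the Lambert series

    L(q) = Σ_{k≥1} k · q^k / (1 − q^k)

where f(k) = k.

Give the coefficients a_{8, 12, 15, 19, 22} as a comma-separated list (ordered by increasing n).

q^8  k|8↦f(k): 8:8 4:4 2:2 1:1  a_8=15
q^12  k|12↦f(k): 1:1 2:2 3:3 4:4 6:6 12:12  a_12=28
q^15  k|15↦f(k): 1:1 3:3 5:5 15:15  a_15=24
n=19: 19·1 1·19  f→[19+1]=20
q^22  k|22↦f(k): 22:22 11:11 2:2 1:1  a_22=36

15, 28, 24, 20, 36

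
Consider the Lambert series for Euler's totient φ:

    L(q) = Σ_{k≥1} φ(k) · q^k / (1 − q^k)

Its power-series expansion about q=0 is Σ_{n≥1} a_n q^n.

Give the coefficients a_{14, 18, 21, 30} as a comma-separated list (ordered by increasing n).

n=14: 14·1 7·2 2·7 1·14  φ→[6+6+1+1]=14
d|18:{18,9,6,3,2,1}  Σφ=6+6+2+2+1+1=18
q^21  k|21↦φ(k): 1:1 3:2 7:6 21:12  a_21=21
d|30:{1,2,3,5,6,10,15,30}  Σφ=1+1+2+4+2+4+8+8=30

14, 18, 21, 30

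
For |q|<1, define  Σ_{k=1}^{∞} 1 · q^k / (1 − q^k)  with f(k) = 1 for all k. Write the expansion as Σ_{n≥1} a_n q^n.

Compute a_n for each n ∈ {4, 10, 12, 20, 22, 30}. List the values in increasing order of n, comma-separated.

3, 4, 6, 6, 4, 8

n=4: 1·4 2·2 4·1  f→[1+1+1]=3
d|10:{10,5,2,1}  Σf=1+1+1+1=4
d|12:{1,2,3,4,6,12}  Σf=1+1+1+1+1+1=6
q^20  k|20↦f(k): 1:1 2:1 4:1 5:1 10:1 20:1  a_20=6
d|22:{1,2,11,22}  Σf=1+1+1+1=4
q^30  k|30↦f(k): 30:1 15:1 10:1 6:1 5:1 3:1 2:1 1:1  a_30=8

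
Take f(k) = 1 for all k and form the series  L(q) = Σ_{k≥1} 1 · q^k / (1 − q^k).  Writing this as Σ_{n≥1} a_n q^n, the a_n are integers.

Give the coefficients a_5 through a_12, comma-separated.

[q^5] f(1)=1,f(5)=1 ⇒ 2
q^6  k|6↦f(k): 1:1 2:1 3:1 6:1  a_6=4
q^7  k|7↦f(k): 1:1 7:1  a_7=2
d|8:{8,4,2,1}  Σf=1+1+1+1=4
q^9  k|9↦f(k): 1:1 3:1 9:1  a_9=3
[q^10] f(10)=1,f(5)=1,f(2)=1,f(1)=1 ⇒ 4
[q^11] f(11)=1,f(1)=1 ⇒ 2
d|12:{1,2,3,4,6,12}  Σf=1+1+1+1+1+1=6

2, 4, 2, 4, 3, 4, 2, 6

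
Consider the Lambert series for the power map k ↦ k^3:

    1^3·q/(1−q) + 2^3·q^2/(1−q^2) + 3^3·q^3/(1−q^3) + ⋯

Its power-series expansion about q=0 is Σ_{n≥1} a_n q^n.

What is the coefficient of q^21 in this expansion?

a_21 = 9632

[q^21] f(21)=9261,f(7)=343,f(3)=27,f(1)=1 ⇒ 9632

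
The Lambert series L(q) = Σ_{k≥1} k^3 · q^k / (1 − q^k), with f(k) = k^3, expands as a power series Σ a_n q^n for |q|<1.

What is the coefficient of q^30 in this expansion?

a_30 = 31752

q^30  k|30↦f(k): 1:1 2:8 3:27 5:125 6:216 10:1000 15:3375 30:27000  a_30=31752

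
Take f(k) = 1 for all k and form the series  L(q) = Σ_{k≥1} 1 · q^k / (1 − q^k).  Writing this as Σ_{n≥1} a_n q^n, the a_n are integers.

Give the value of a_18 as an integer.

[q^18] f(18)=1,f(9)=1,f(6)=1,f(3)=1,f(2)=1,f(1)=1 ⇒ 6

a_18 = 6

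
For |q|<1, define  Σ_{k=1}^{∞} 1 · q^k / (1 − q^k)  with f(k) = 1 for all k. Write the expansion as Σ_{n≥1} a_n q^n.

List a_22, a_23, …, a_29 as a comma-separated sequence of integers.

4, 2, 8, 3, 4, 4, 6, 2

d|22:{1,2,11,22}  Σf=1+1+1+1=4
q^23  k|23↦f(k): 1:1 23:1  a_23=2
d|24:{24,12,8,6,4,3,2,1}  Σf=1+1+1+1+1+1+1+1=8
q^25  k|25↦f(k): 25:1 5:1 1:1  a_25=3
d|26:{1,2,13,26}  Σf=1+1+1+1=4
[q^27] f(27)=1,f(9)=1,f(3)=1,f(1)=1 ⇒ 4
d|28:{1,2,4,7,14,28}  Σf=1+1+1+1+1+1=6
d|29:{1,29}  Σf=1+1=2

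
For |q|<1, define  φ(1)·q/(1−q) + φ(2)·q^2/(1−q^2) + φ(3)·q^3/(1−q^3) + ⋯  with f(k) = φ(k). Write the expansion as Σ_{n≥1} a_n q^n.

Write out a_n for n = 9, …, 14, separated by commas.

q^9  k|9↦φ(k): 9:6 3:2 1:1  a_9=9
n=10: 1·10 2·5 5·2 10·1  φ→[1+1+4+4]=10
q^11  k|11↦φ(k): 1:1 11:10  a_11=11
q^12  k|12↦φ(k): 1:1 2:1 3:2 4:2 6:2 12:4  a_12=12
d|13:{1,13}  Σφ=1+12=13
q^14  k|14↦φ(k): 1:1 2:1 7:6 14:6  a_14=14

9, 10, 11, 12, 13, 14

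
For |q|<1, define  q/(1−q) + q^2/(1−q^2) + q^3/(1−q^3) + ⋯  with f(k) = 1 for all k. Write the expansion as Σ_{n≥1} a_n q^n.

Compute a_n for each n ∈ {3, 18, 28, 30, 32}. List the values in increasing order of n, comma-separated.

n=3: 3·1 1·3  f→[1+1]=2
n=18: 1·18 2·9 3·6 6·3 9·2 18·1  f→[1+1+1+1+1+1]=6
d|28:{28,14,7,4,2,1}  Σf=1+1+1+1+1+1=6
n=30: 1·30 2·15 3·10 5·6 6·5 10·3 15·2 30·1  f→[1+1+1+1+1+1+1+1]=8
[q^32] f(1)=1,f(2)=1,f(4)=1,f(8)=1,f(16)=1,f(32)=1 ⇒ 6

2, 6, 6, 8, 6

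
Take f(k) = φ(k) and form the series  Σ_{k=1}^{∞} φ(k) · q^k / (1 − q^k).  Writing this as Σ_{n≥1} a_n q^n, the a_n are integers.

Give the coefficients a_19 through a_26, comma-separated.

n=19: 19·1 1·19  φ→[18+1]=19
n=20: 20·1 10·2 5·4 4·5 2·10 1·20  φ→[8+4+4+2+1+1]=20
d|21:{21,7,3,1}  Σφ=12+6+2+1=21
[q^22] φ(1)=1,φ(2)=1,φ(11)=10,φ(22)=10 ⇒ 22
q^23  k|23↦φ(k): 23:22 1:1  a_23=23
n=24: 24·1 12·2 8·3 6·4 4·6 3·8 2·12 1·24  φ→[8+4+4+2+2+2+1+1]=24
q^25  k|25↦φ(k): 25:20 5:4 1:1  a_25=25
n=26: 1·26 2·13 13·2 26·1  φ→[1+1+12+12]=26

19, 20, 21, 22, 23, 24, 25, 26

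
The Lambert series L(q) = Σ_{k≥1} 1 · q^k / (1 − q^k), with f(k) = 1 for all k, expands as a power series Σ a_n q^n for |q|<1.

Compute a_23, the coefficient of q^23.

a_23 = 2

d|23:{1,23}  Σf=1+1=2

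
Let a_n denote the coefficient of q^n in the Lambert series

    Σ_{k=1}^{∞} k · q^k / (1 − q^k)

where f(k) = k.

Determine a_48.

a_48 = 124

n=48: 1·48 2·24 3·16 4·12 6·8 8·6 12·4 16·3 24·2 48·1  f→[1+2+3+4+6+8+12+16+24+48]=124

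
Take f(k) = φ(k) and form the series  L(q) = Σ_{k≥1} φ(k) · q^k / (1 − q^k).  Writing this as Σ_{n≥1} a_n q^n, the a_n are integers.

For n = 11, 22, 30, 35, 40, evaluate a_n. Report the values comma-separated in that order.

n=11: 1·11 11·1  φ→[1+10]=11
d|22:{1,2,11,22}  Σφ=1+1+10+10=22
q^30  k|30↦φ(k): 30:8 15:8 10:4 6:2 5:4 3:2 2:1 1:1  a_30=30
q^35  k|35↦φ(k): 35:24 7:6 5:4 1:1  a_35=35
n=40: 1·40 2·20 4·10 5·8 8·5 10·4 20·2 40·1  φ→[1+1+2+4+4+4+8+16]=40

11, 22, 30, 35, 40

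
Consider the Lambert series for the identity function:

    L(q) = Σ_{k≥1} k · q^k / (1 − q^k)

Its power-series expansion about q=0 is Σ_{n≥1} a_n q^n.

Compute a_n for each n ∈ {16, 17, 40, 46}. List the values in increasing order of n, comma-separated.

31, 18, 90, 72

d|16:{16,8,4,2,1}  Σf=16+8+4+2+1=31
[q^17] f(1)=1,f(17)=17 ⇒ 18
[q^40] f(1)=1,f(2)=2,f(4)=4,f(5)=5,f(8)=8,f(10)=10,f(20)=20,f(40)=40 ⇒ 90
n=46: 1·46 2·23 23·2 46·1  f→[1+2+23+46]=72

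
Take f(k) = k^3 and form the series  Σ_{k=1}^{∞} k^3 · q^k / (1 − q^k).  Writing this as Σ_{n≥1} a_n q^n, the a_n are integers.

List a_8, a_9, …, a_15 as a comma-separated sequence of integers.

[q^8] f(8)=512,f(4)=64,f(2)=8,f(1)=1 ⇒ 585
[q^9] f(1)=1,f(3)=27,f(9)=729 ⇒ 757
[q^10] f(10)=1000,f(5)=125,f(2)=8,f(1)=1 ⇒ 1134
d|11:{11,1}  Σf=1331+1=1332
d|12:{12,6,4,3,2,1}  Σf=1728+216+64+27+8+1=2044
[q^13] f(1)=1,f(13)=2197 ⇒ 2198
q^14  k|14↦f(k): 1:1 2:8 7:343 14:2744  a_14=3096
q^15  k|15↦f(k): 1:1 3:27 5:125 15:3375  a_15=3528

585, 757, 1134, 1332, 2044, 2198, 3096, 3528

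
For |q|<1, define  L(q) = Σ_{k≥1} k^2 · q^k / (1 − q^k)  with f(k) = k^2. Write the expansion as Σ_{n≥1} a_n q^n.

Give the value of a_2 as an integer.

a_2 = 5

n=2: 2·1 1·2  f→[4+1]=5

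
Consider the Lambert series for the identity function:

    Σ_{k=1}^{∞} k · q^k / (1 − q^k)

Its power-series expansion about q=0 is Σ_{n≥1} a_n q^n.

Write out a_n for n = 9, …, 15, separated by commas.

[q^9] f(1)=1,f(3)=3,f(9)=9 ⇒ 13
n=10: 1·10 2·5 5·2 10·1  f→[1+2+5+10]=18
d|11:{11,1}  Σf=11+1=12
d|12:{1,2,3,4,6,12}  Σf=1+2+3+4+6+12=28
[q^13] f(13)=13,f(1)=1 ⇒ 14
[q^14] f(1)=1,f(2)=2,f(7)=7,f(14)=14 ⇒ 24
d|15:{1,3,5,15}  Σf=1+3+5+15=24

13, 18, 12, 28, 14, 24, 24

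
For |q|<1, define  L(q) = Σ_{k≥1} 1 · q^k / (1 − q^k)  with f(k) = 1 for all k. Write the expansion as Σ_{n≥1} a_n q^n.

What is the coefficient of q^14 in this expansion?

d|14:{1,2,7,14}  Σf=1+1+1+1=4

a_14 = 4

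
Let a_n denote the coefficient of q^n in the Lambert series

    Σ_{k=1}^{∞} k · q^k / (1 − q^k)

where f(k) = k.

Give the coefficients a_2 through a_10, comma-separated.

3, 4, 7, 6, 12, 8, 15, 13, 18

n=2: 1·2 2·1  f→[1+2]=3
n=3: 3·1 1·3  f→[3+1]=4
d|4:{1,2,4}  Σf=1+2+4=7
[q^5] f(5)=5,f(1)=1 ⇒ 6
n=6: 1·6 2·3 3·2 6·1  f→[1+2+3+6]=12
d|7:{1,7}  Σf=1+7=8
n=8: 1·8 2·4 4·2 8·1  f→[1+2+4+8]=15
n=9: 9·1 3·3 1·9  f→[9+3+1]=13
d|10:{1,2,5,10}  Σf=1+2+5+10=18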